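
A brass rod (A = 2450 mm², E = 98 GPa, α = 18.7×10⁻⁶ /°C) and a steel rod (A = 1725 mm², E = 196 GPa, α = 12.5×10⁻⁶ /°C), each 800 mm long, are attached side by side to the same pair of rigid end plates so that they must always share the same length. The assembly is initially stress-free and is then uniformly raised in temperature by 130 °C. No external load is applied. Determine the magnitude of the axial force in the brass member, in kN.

P ≈ 113 kN (compressive in the brass)

Both members must finish at the same length. With the larger α, the brass tends to over-expand; the plates restrain it, putting the brass in compression and the steel in tension. With no external load the two internal forces are equal and opposite, magnitude P.
Setting the final lengths equal and cancelling L: (α₁ − α₂)ΔT = P/(A₁E₁) + P/(A₂E₂).
|α₁ − α₂|·ΔT = 6.2×10⁻⁶ × 130 = 0.000806.
1/(A₁E₁) + 1/(A₂E₂) = 1/(2450×98×10³) + 1/(1725×196×10³) = 7.123×10⁻⁹ N⁻¹.
P = 0.000806 / 7.123×10⁻⁹ = 113200 N = 113.2 kN.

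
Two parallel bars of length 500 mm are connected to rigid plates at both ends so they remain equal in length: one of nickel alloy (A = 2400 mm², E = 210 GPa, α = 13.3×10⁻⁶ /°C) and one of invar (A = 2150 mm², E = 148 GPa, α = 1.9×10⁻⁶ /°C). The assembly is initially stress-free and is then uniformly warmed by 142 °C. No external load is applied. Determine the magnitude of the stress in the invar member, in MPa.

The nickel alloy has the larger α, so on heating it would change length more than the invar if both were free. The rigid plates force a common final length, so the nickel alloy is put into compression and the invar into tension, with equal and opposite forces P (no external load).
Compatibility of the two members (thermal + elastic change equal): (α₁ − α₂)ΔT = P·[1/(A₁E₁) + 1/(A₂E₂)].
|α₁ − α₂|·ΔT = 11.4×10⁻⁶ × 142 = 0.001619.
1/(A₁E₁) + 1/(A₂E₂) = 1/(2400×210×10³) + 1/(2150×148×10³) = 5.127×10⁻⁹ N⁻¹.
P = 0.001619 / 5.127×10⁻⁹ = 315800 N = 315.8 kN.
σ_{invar} = P/A₂ = 315800/2150 = 146.9 MPa, tensile.

σ ≈ 147 MPa (tensile)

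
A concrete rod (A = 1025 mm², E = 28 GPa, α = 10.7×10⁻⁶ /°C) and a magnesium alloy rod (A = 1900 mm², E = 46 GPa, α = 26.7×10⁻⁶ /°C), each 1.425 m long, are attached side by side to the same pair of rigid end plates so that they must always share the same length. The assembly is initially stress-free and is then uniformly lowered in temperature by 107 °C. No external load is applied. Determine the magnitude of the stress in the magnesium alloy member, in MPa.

σ ≈ 19.5 MPa (tensile)

Both members must finish at the same length. With the larger α, the magnesium alloy tends to over-contract; the plates restrain it, putting the magnesium alloy in tension and the concrete in compression. With no external load the two internal forces are equal and opposite, magnitude P.
Compatibility of the two members (thermal + elastic change equal): (α₁ − α₂)ΔT = P·[1/(A₁E₁) + 1/(A₂E₂)].
|α₁ − α₂|·ΔT = 16×10⁻⁶ × 107 = 0.001712.
1/(A₁E₁) + 1/(A₂E₂) = 1/(1025×28×10³) + 1/(1900×46×10³) = 4.628×10⁻⁸ N⁻¹.
So P = 0.001712 / 4.628×10⁻⁸ = 36.99 kN.
σ_{magnesium alloy} = P/A₂ = 36990/1900 = 19.47 MPa, tensile.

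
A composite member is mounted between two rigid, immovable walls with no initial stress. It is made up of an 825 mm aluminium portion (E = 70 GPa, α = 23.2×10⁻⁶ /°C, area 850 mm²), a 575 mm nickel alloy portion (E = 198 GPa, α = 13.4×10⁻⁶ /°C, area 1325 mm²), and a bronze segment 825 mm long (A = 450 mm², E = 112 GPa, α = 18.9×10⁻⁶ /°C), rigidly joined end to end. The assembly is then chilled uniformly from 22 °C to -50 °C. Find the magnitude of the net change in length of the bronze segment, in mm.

If the supports were absent, the total length change would be Σ αᵢΔT Lᵢ = 23.2×10⁻⁶×72×825 + 13.4×10⁻⁶×72×575 + 18.9×10⁻⁶×72×825 = 3.055 mm.
The rigid supports impose zero overall length change; the single axial force P common to all segments must satisfy P Σ Lᵢ/(AᵢEᵢ) = δ_free.
Σ Lᵢ/(AᵢEᵢ) = 825/(850×70×10³) + 575/(1325×198×10³) + 825/(450×112×10³) = 3.243×10⁻⁵ mm/N.
Hence P = δ_free / Σ(L/AE) = 3.055/3.243×10⁻⁵ = 94.23 kN (tensile).
For the bronze segment, free thermal change = 18.9×10⁻⁶×72×825 = 1.123 mm and elastic change from P = 94230×825/(450×112×10³) = 1.542 mm; these oppose, so the net change is 0.42 mm (segment lengthens).

|ΔL| ≈ 0.42 mm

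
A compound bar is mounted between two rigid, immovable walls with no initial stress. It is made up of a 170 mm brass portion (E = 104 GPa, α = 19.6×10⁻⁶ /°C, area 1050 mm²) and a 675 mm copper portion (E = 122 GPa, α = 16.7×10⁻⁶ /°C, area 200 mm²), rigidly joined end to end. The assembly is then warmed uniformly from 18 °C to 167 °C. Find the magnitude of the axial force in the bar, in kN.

If the supports were absent, the total length change would be Σ αᵢΔT Lᵢ = 19.6×10⁻⁶×149×170 + 16.7×10⁻⁶×149×675 = 2.176 mm.
The walls prevent any net length change, so an axial force P (same in every segment) develops. Compatibility: P · Σ Lᵢ/(AᵢEᵢ) = δ_free.
The series flexibility is Σ Lᵢ/(AᵢEᵢ) = 170/(1050×104×10³) + 675/(200×122×10³) = 2.922×10⁻⁵ mm/N.
Hence P = δ_free / Σ(L/AE) = 2.176/2.922×10⁻⁵ = 74.47 kN (compressive).

P ≈ 74.5 kN (compressive)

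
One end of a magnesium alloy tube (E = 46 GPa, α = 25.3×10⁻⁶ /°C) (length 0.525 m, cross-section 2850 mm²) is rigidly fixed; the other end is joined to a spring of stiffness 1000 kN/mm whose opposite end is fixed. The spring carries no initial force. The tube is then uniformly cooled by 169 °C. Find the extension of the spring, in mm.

δ ≈ 0.449 mm

Free thermal contraction: δ_free = αΔT L = 25.3×10⁻⁶ × 169 × 525 = 2.245 mm.
Let P be the tensile force in the spring. The tube extends elastically by PL/(AE) and the spring stretches by P/k; together these equal δ_free.
P [ L/(AE) + 1/k ] = δ_free → P [ 525/(2850×46×10³) + 1/(1000×10³) ] = 2.245.
P = 2.245 / 5.005×10⁻⁶ = 448500 N.
Spring extension = P/k = 448500/(1000×10³) = 0.4485 mm.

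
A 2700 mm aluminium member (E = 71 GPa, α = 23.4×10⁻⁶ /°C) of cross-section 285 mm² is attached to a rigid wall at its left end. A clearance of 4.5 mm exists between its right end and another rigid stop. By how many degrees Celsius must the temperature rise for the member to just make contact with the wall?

ΔT ≈ 71.2 °C

Contact occurs when the free expansion equals the gap: αΔT L = 4.5 mm.
So ΔT = g/(αL) = 4.5/(23.4×10⁻⁶ × 2700) = 71.23 °C.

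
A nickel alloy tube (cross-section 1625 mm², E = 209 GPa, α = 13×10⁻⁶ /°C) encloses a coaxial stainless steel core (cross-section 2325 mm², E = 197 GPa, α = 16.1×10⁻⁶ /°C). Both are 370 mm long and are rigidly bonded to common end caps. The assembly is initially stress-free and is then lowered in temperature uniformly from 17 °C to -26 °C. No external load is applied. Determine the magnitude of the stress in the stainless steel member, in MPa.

σ ≈ 11.2 MPa (tensile)

Both members must finish at the same length. With the larger α, the stainless steel tends to over-contract; the plates restrain it, putting the stainless steel in tension and the nickel alloy in compression. With no external load the two internal forces are equal and opposite, magnitude P.
Compatibility of the two members (thermal + elastic change equal): (α₁ − α₂)ΔT = P·[1/(A₁E₁) + 1/(A₂E₂)].
|α₁ − α₂|·ΔT = 3.1×10⁻⁶ × 43 = 0.0001333.
1/(A₁E₁) + 1/(A₂E₂) = 1/(1625×209×10³) + 1/(2325×197×10³) = 5.128×10⁻⁹ N⁻¹.
P = 0.0001333 / 5.128×10⁻⁹ = 26000 N = 26 kN.
σ_{stainless steel} = P/A₂ = 26000/2325 = 11.18 MPa, tensile.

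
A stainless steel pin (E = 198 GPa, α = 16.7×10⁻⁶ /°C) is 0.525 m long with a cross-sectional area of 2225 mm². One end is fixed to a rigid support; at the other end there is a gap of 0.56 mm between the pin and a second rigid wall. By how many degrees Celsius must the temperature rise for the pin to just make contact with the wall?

ΔT ≈ 63.9 °C

Contact occurs when the free expansion equals the gap: αΔT L = 0.56 mm.
ΔT = 0.56 / (16.7×10⁻⁶ × 525) = 63.87 °C.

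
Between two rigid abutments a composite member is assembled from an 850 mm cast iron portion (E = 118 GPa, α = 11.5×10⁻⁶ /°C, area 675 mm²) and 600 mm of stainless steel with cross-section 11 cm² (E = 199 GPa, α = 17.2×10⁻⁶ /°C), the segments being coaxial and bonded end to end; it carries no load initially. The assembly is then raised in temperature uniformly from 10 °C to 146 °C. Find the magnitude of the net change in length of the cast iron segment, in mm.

|ΔL| ≈ 0.845 mm

With the walls removed the bar would change length by δ_free = Σ αᵢΔT Lᵢ = 11.5×10⁻⁶×136×850 + 17.2×10⁻⁶×136×600 = 2.733 mm.
The walls prevent any net length change, so an axial force P (same in every segment) develops. Compatibility: P · Σ Lᵢ/(AᵢEᵢ) = δ_free.
The series flexibility is Σ Lᵢ/(AᵢEᵢ) = 850/(675×118×10³) + 600/(1100×199×10³) = 1.341×10⁻⁵ mm/N.
P = 2.733 / 1.341×10⁻⁵ = 203800 N = 203.8 kN, compressive.
For the cast iron segment, free thermal change = 11.5×10⁻⁶×136×850 = 1.329 mm and elastic change from P = 203800×850/(675×118×10³) = 2.174 mm; these oppose, so the net change is 0.845 mm (segment shortens).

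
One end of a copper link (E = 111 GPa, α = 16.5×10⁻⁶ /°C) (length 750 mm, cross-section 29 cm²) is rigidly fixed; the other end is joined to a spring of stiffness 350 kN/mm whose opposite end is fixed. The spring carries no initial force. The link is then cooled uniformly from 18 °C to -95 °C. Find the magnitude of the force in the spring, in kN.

Free thermal contraction: δ_free = αΔT L = 16.5×10⁻⁶ × 113 × 750 = 1.398 mm.
Let P be the tensile force in the spring. The link extends elastically by PL/(AE) and the spring stretches by P/k; together these equal δ_free.
P [ L/(AE) + 1/k ] = δ_free → P [ 750/(2900×111×10³) + 1/(350×10³) ] = 1.398.
P = 1.398 / 5.187×10⁻⁶ = 269600 N.

P ≈ 270 kN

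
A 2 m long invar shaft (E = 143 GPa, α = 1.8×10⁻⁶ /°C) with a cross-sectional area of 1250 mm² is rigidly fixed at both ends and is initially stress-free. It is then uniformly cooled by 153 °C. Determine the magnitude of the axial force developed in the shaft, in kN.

Full restraint means ε = 0, so the stress is σ = EαΔT = 143×10³ × 1.8×10⁻⁶ × 153 = 39.38 MPa.
Axial force P = σA = 39.38 × 1250 = 49230 N = 49.23 kN, tensile.

P ≈ 49.2 kN (tensile)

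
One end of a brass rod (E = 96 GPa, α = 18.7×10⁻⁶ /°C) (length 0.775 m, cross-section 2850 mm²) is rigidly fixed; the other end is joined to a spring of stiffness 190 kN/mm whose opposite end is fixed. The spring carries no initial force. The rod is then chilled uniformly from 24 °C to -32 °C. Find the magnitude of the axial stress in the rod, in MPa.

If the spring were absent the rod would shorten by αΔT L = 18.7×10⁻⁶ × 56 × 775 = 0.8116 mm.
Let P be the tensile force in the spring. The rod extends elastically by PL/(AE) and the spring stretches by P/k; together these equal δ_free.
So P = δ_free / [L/(AE) + 1/k] = 0.8116 / [ 775/(2850×96×10³) + 1/(190×10³) ].
P = 0.8116 / 8.096×10⁻⁶ = 100200 N.
σ = P/A = 100200/2850 = 35.17 MPa.

σ ≈ 35.2 MPa (tensile)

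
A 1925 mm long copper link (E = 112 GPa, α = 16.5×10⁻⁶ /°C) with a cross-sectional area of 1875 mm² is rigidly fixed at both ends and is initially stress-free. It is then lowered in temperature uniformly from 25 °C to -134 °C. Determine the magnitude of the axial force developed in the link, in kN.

With zero net strain, σ = E·αΔT = 112 GPa × 16.5×10⁻⁶ × 159 = 293.8 MPa.
Then P = σA = 293.8 × 1875 mm² = 550.9 kN, tensile.

P ≈ 551 kN (tensile)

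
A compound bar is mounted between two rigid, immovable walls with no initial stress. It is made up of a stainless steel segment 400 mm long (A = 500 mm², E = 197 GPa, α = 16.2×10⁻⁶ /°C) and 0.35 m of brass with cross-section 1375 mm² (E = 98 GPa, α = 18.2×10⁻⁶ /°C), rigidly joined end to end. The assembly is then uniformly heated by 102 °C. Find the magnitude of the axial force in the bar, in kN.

With the walls removed the bar would change length by δ_free = Σ αᵢΔT Lᵢ = 16.2×10⁻⁶×102×400 + 18.2×10⁻⁶×102×350 = 1.311 mm.
The rigid supports impose zero overall length change; the single axial force P common to all segments must satisfy P Σ Lᵢ/(AᵢEᵢ) = δ_free.
Σ Lᵢ/(AᵢEᵢ) = 400/(500×197×10³) + 350/(1375×98×10³) = 6.658×10⁻⁶ mm/N.
So P = 1.311 / 6.658×10⁻⁶ = 196.9 kN, compressive.

P ≈ 197 kN (compressive)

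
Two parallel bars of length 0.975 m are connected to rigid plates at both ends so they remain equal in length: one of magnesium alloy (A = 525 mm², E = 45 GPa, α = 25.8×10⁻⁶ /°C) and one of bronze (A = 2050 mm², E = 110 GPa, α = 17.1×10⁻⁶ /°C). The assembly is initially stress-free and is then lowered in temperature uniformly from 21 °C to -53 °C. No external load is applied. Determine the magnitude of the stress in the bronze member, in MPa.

σ ≈ 6.72 MPa (compressive)

Both members must finish at the same length. With the larger α, the magnesium alloy tends to over-contract; the plates restrain it, putting the magnesium alloy in tension and the bronze in compression. With no external load the two internal forces are equal and opposite, magnitude P.
Setting the final lengths equal and cancelling L: (α₁ − α₂)ΔT = P/(A₁E₁) + P/(A₂E₂).
|α₁ − α₂|·ΔT = 8.7×10⁻⁶ × 74 = 0.0006438.
1/(A₁E₁) + 1/(A₂E₂) = 1/(525×45×10³) + 1/(2050×110×10³) = 4.676×10⁻⁸ N⁻¹.
So P = 0.0006438 / 4.676×10⁻⁸ = 13.77 kN.
σ_{bronze} = P/A₂ = 13770/2050 = 6.716 MPa, compressive.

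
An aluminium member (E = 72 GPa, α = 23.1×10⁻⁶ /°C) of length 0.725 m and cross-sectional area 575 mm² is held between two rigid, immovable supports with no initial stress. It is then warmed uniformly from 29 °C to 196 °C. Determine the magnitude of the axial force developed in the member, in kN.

Full restraint means ε = 0, so the stress is σ = EαΔT = 72×10³ × 23.1×10⁻⁶ × 167 = 277.8 MPa.
P = AEαΔT = 575 × 72×10³ × 23.1×10⁻⁶ × 167 = 159.7 kN (compressive).

P ≈ 160 kN (compressive)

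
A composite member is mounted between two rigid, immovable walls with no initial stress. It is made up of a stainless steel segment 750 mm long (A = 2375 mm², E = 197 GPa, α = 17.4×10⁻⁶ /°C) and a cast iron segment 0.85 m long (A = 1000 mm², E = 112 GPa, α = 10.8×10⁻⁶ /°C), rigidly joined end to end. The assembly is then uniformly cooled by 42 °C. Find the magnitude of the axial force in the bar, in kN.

P ≈ 102 kN (tensile)

If the supports were absent, the total length change would be Σ αᵢΔT Lᵢ = 17.4×10⁻⁶×42×750 + 10.8×10⁻⁶×42×850 = 0.9337 mm.
The rigid supports impose zero overall length change; the single axial force P common to all segments must satisfy P Σ Lᵢ/(AᵢEᵢ) = δ_free.
The series flexibility is Σ Lᵢ/(AᵢEᵢ) = 750/(2375×197×10³) + 850/(1000×112×10³) = 9.192×10⁻⁶ mm/N.
P = 0.9337 / 9.192×10⁻⁶ = 101600 N = 101.6 kN, tensile.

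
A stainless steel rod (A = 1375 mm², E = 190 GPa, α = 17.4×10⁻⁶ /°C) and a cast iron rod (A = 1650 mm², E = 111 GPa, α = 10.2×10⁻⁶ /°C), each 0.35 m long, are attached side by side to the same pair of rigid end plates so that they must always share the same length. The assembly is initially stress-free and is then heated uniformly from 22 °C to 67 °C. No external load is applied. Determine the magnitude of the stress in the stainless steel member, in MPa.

The stainless steel has the larger α, so on heating it would change length more than the cast iron if both were free. The rigid plates force a common final length, so the stainless steel is put into compression and the cast iron into tension, with equal and opposite forces P (no external load).
Compatibility of the two members (thermal + elastic change equal): (α₁ − α₂)ΔT = P·[1/(A₁E₁) + 1/(A₂E₂)].
|α₁ − α₂|·ΔT = 7.2×10⁻⁶ × 45 = 0.000324.
1/(A₁E₁) + 1/(A₂E₂) = 1/(1375×190×10³) + 1/(1650×111×10³) = 9.288×10⁻⁹ N⁻¹.
P = 0.000324 / 9.288×10⁻⁹ = 34880 N = 34.88 kN.
σ_{stainless steel} = P/A₁ = 34880/1375 = 25.37 MPa, compressive.

σ ≈ 25.4 MPa (compressive)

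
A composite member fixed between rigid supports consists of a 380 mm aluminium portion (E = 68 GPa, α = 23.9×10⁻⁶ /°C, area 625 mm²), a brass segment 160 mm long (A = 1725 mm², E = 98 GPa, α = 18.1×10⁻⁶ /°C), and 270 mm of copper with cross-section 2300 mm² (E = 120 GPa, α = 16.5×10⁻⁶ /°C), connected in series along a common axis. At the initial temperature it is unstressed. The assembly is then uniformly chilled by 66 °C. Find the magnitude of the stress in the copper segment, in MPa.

σ ≈ 43.4 MPa (tensile)

Free thermal contraction of the whole bar: Σ αᵢΔT Lᵢ = 23.9×10⁻⁶×66×380 + 18.1×10⁻⁶×66×160 + 16.5×10⁻⁶×66×270 = 1.085 mm.
Since the ends are fixed, an axial force P builds up, equal in every segment, with P · Σ Lᵢ/(AᵢEᵢ) = δ_free.
The series flexibility is Σ Lᵢ/(AᵢEᵢ) = 380/(625×68×10³) + 160/(1725×98×10³) + 270/(2300×120×10³) = 1.087×10⁻⁵ mm/N.
Hence P = δ_free / Σ(L/AE) = 1.085/1.087×10⁻⁵ = 99.81 kN (tensile).
σ_{copper} = P / A = 99810 / 2300 = 43.4 MPa.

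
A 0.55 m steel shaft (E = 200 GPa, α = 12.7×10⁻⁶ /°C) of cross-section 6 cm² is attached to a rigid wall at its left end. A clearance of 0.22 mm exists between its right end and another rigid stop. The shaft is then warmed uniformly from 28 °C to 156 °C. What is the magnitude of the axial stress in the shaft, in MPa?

σ ≈ 245 MPa (compressive)

Free thermal elongation = αΔT L = 12.7×10⁻⁶ × 128 × 550 = 0.8941 mm.
This exceeds the 0.22 mm gap, so the wall pushes back. The portion of expansion that must be recovered elastically is δ_free − gap = 0.8941 − 0.22 = 0.6741 mm.
That suppressed elongation corresponds to σ = E·Δ/L = 200×10³ × 0.6741/550 = 245.1 MPa.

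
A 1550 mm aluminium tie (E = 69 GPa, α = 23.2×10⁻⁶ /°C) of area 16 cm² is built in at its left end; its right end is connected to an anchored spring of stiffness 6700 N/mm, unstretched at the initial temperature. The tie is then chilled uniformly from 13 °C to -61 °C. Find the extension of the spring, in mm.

If the spring were absent the tie would shorten by αΔT L = 23.2×10⁻⁶ × 74 × 1550 = 2.661 mm.
With a force P in the spring, the elastic change of the tie is PL/(AE) and that of the spring is P/k; compatibility requires their sum to equal δ_free.
P [ L/(AE) + 1/k ] = δ_free → P [ 1550/(1600×69×10³) + 1/(6700) ] = 2.661.
P = 2.661 / 0.0001633 = 16300 N.
Spring extension = P/k = 16300/(6700) = 2.432 mm.

δ ≈ 2.43 mm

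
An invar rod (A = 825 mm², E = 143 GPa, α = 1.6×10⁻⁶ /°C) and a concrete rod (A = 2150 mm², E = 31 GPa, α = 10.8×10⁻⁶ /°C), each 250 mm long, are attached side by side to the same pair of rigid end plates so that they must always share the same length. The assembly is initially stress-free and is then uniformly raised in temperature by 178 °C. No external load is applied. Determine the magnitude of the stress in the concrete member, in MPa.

Both members must finish at the same length. With the larger α, the concrete tends to over-expand; the plates restrain it, putting the concrete in compression and the invar in tension. With no external load the two internal forces are equal and opposite, magnitude P.
Equating the net (thermal + elastic) strains gives |α₁ − α₂|·ΔT = P·[1/(A₁E₁) + 1/(A₂E₂)].
|α₁ − α₂|·ΔT = 9.2×10⁻⁶ × 178 = 0.001638.
1/(A₁E₁) + 1/(A₂E₂) = 1/(825×143×10³) + 1/(2150×31×10³) = 2.348×10⁻⁸ N⁻¹.
P = 0.001638 / 2.348×10⁻⁸ = 69740 N = 69.74 kN.
σ_{concrete} = P/A₂ = 69740/2150 = 32.44 MPa, compressive.

σ ≈ 32.4 MPa (compressive)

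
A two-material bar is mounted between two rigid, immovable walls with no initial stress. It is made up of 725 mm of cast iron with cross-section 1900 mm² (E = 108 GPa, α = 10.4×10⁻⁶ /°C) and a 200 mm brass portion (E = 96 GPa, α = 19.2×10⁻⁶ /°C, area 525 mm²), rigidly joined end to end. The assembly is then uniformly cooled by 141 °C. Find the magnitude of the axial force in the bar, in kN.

P ≈ 214 kN (tensile)

Free thermal contraction of the whole bar: Σ αᵢΔT Lᵢ = 10.4×10⁻⁶×141×725 + 19.2×10⁻⁶×141×200 = 1.605 mm.
The walls prevent any net length change, so an axial force P (same in every segment) develops. Compatibility: P · Σ Lᵢ/(AᵢEᵢ) = δ_free.
Σ Lᵢ/(AᵢEᵢ) = 725/(1900×108×10³) + 200/(525×96×10³) = 7.501×10⁻⁶ mm/N.
P = 1.605 / 7.501×10⁻⁶ = 213900 N = 213.9 kN, tensile.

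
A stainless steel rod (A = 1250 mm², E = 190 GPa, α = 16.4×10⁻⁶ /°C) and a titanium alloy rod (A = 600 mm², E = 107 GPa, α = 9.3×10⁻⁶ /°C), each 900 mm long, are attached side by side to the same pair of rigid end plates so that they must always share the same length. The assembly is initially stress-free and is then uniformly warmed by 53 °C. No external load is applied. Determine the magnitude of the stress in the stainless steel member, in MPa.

σ ≈ 15.2 MPa (compressive)

Equilibrium of a rigid end plate with no external load gives equal and opposite internal forces ±P in the two members. Since α_{stainless steel} > α_{titanium alloy}, heating drives the stainless steel into compression and the titanium alloy into tension.
Compatibility of the two members (thermal + elastic change equal): (α₁ − α₂)ΔT = P·[1/(A₁E₁) + 1/(A₂E₂)].
|α₁ − α₂|·ΔT = 7.1×10⁻⁶ × 53 = 0.0003763.
1/(A₁E₁) + 1/(A₂E₂) = 1/(1250×190×10³) + 1/(600×107×10³) = 1.979×10⁻⁸ N⁻¹.
P = 0.0003763 / 1.979×10⁻⁸ = 19020 N = 19.02 kN.
σ_{stainless steel} = P/A₁ = 19020/1250 = 15.21 MPa, compressive.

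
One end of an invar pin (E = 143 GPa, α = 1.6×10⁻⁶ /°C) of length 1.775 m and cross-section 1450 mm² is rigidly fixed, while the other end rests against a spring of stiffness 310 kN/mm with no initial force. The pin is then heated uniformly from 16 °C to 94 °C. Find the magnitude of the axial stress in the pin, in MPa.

σ ≈ 13 MPa (compressive)

If the spring were absent the pin would lengthen by αΔT L = 1.6×10⁻⁶ × 78 × 1775 = 0.2215 mm.
Let P be the compressive force at the spring. The pin shortens elastically by PL/(AE) and the spring compresses by P/k; together these equal δ_free.
So P = δ_free / [L/(AE) + 1/k] = 0.2215 / [ 1775/(1450×143×10³) + 1/(310×10³) ].
P = 0.2215 / 1.179×10⁻⁵ = 18790 N.
σ = P/A = 18790/1450 = 12.96 MPa.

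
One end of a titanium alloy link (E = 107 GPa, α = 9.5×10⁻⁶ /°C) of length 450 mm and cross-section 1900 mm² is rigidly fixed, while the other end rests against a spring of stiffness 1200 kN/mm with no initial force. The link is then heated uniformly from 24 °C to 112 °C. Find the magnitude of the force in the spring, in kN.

P ≈ 123 kN

If the spring were absent the link would lengthen by αΔT L = 9.5×10⁻⁶ × 88 × 450 = 0.3762 mm.
With a force P in the spring, the elastic change of the link is PL/(AE) and that of the spring is P/k; compatibility requires their sum to equal δ_free.
P [ L/(AE) + 1/k ] = δ_free → P [ 450/(1900×107×10³) + 1/(1200×10³) ] = 0.3762.
P = 0.3762 / 3.047×10⁻⁶ = 123500 N.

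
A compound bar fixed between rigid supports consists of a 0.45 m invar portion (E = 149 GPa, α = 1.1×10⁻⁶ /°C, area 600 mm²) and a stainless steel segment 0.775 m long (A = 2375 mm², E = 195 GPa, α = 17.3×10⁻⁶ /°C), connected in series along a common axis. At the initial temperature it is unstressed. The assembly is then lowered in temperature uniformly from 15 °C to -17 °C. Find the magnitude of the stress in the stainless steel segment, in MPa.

Free thermal contraction of the whole bar: Σ αᵢΔT Lᵢ = 1.1×10⁻⁶×32×450 + 17.3×10⁻⁶×32×775 = 0.4449 mm.
The rigid supports impose zero overall length change; the single axial force P common to all segments must satisfy P Σ Lᵢ/(AᵢEᵢ) = δ_free.
Σ Lᵢ/(AᵢEᵢ) = 450/(600×149×10³) + 775/(2375×195×10³) = 6.707×10⁻⁶ mm/N.
P = 0.4449 / 6.707×10⁻⁶ = 66330 N = 66.33 kN, tensile.
σ_{stainless steel} = P / A = 66330 / 2375 = 27.93 MPa.

σ ≈ 27.9 MPa (tensile)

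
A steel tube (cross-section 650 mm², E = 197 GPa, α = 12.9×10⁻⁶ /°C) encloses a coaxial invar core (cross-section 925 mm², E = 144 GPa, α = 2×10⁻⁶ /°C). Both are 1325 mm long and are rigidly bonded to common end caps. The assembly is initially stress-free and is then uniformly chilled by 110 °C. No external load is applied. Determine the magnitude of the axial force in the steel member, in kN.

P ≈ 78.3 kN (tensile in the steel)

Both members must finish at the same length. With the larger α, the steel tends to over-contract; the plates restrain it, putting the steel in tension and the invar in compression. With no external load the two internal forces are equal and opposite, magnitude P.
Compatibility of the two members (thermal + elastic change equal): (α₁ − α₂)ΔT = P·[1/(A₁E₁) + 1/(A₂E₂)].
|α₁ − α₂|·ΔT = 10.9×10⁻⁶ × 110 = 0.001199.
1/(A₁E₁) + 1/(A₂E₂) = 1/(650×197×10³) + 1/(925×144×10³) = 1.532×10⁻⁸ N⁻¹.
So P = 0.001199 / 1.532×10⁻⁸ = 78.28 kN.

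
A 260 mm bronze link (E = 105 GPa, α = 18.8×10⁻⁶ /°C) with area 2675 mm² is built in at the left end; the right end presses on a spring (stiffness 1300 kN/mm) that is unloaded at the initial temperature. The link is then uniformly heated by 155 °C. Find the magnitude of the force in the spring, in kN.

Free thermal expansion: δ_free = αΔT L = 18.8×10⁻⁶ × 155 × 260 = 0.7576 mm.
With a force P in the spring, the elastic change of the link is PL/(AE) and that of the spring is P/k; compatibility requires their sum to equal δ_free.
So P = δ_free / [L/(AE) + 1/k] = 0.7576 / [ 260/(2675×105×10³) + 1/(1300×10³) ].
P = 0.7576 / 1.695×10⁻⁶ = 447000 N.

P ≈ 447 kN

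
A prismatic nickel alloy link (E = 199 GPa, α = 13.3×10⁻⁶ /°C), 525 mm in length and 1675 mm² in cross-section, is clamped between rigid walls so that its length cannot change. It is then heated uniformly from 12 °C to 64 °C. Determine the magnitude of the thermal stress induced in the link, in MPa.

σ ≈ 138 MPa (compressive)

Because both ends are immovable the net strain is zero, and the suppressed thermal strain is αΔT = 13.3×10⁻⁶ × 52 = 691.6×10⁻⁶.
σ = EαΔT = 199×10³ × 13.3×10⁻⁶ × 52 = 137.6 MPa (compressive; the link is trying to expand).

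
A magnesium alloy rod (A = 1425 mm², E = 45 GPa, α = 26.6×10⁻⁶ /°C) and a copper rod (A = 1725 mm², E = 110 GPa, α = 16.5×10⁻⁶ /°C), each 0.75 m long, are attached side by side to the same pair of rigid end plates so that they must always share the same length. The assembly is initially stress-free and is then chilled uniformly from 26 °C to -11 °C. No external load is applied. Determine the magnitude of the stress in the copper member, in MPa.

σ ≈ 10.4 MPa (compressive)

Both members must finish at the same length. With the larger α, the magnesium alloy tends to over-contract; the plates restrain it, putting the magnesium alloy in tension and the copper in compression. With no external load the two internal forces are equal and opposite, magnitude P.
Compatibility of the two members (thermal + elastic change equal): (α₁ − α₂)ΔT = P·[1/(A₁E₁) + 1/(A₂E₂)].
|α₁ − α₂|·ΔT = 10.1×10⁻⁶ × 37 = 0.0003737.
1/(A₁E₁) + 1/(A₂E₂) = 1/(1425×45×10³) + 1/(1725×110×10³) = 2.086×10⁻⁸ N⁻¹.
So P = 0.0003737 / 2.086×10⁻⁸ = 17.91 kN.
σ_{copper} = P/A₂ = 17910/1725 = 10.38 MPa, compressive.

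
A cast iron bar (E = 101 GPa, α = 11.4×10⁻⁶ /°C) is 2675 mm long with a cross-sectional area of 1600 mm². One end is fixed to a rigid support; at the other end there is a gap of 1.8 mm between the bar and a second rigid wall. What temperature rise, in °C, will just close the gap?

ΔT ≈ 59 °C

The gap closes when αΔT L = 1.8 mm, since the bar is still unstressed at that instant.
So ΔT = g/(αL) = 1.8/(11.4×10⁻⁶ × 2675) = 59.03 °C.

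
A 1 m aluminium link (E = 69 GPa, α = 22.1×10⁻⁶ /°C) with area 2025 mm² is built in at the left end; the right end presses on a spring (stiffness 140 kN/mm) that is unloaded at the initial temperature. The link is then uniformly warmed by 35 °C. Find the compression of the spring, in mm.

δ ≈ 0.386 mm

The unrestrained thermal change is αΔT L = 22.1×10⁻⁶ × 35 × 1000 = 0.7735 mm.
Let P be the compressive force at the spring. The link shortens elastically by PL/(AE) and the spring compresses by P/k; together these equal δ_free.
P [ L/(AE) + 1/k ] = δ_free → P [ 1000/(2025×69×10³) + 1/(140×10³) ] = 0.7735.
P = 0.7735 / 1.43×10⁻⁵ = 54090 N.
Spring compression = P/k = 54090/(140×10³) = 0.3864 mm.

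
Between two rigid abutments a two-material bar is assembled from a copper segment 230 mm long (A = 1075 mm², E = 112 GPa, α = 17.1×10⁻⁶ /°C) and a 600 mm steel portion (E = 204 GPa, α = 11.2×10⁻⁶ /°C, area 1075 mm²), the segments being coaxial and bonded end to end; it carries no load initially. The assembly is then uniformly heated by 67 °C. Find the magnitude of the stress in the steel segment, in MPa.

With the walls removed the bar would change length by δ_free = Σ αᵢΔT Lᵢ = 17.1×10⁻⁶×67×230 + 11.2×10⁻⁶×67×600 = 0.7138 mm.
The walls prevent any net length change, so an axial force P (same in every segment) develops. Compatibility: P · Σ Lᵢ/(AᵢEᵢ) = δ_free.
The series flexibility is Σ Lᵢ/(AᵢEᵢ) = 230/(1075×112×10³) + 600/(1075×204×10³) = 4.646×10⁻⁶ mm/N.
P = 0.7138 / 4.646×10⁻⁶ = 153600 N = 153.6 kN, compressive.
σ_{steel} = P / A = 153600 / 1075 = 142.9 MPa.

σ ≈ 143 MPa (compressive)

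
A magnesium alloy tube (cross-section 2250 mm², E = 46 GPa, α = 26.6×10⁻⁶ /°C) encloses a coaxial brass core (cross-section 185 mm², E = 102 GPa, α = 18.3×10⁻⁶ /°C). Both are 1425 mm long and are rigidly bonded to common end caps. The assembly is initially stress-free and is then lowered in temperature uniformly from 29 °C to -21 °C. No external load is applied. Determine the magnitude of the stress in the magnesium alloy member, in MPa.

σ ≈ 2.94 MPa (tensile)

Equilibrium of a rigid end plate with no external load gives equal and opposite internal forces ±P in the two members. Since α_{magnesium alloy} > α_{brass}, cooling drives the magnesium alloy into tension and the brass into compression.
Setting the final lengths equal and cancelling L: (α₁ − α₂)ΔT = P/(A₁E₁) + P/(A₂E₂).
|α₁ − α₂|·ΔT = 8.3×10⁻⁶ × 50 = 0.000415.
1/(A₁E₁) + 1/(A₂E₂) = 1/(2250×46×10³) + 1/(185×102×10³) = 6.266×10⁻⁸ N⁻¹.
P = 0.000415 / 6.266×10⁻⁸ = 6623 N = 6.623 kN.
σ_{magnesium alloy} = P/A₁ = 6623/2250 = 2.944 MPa, tensile.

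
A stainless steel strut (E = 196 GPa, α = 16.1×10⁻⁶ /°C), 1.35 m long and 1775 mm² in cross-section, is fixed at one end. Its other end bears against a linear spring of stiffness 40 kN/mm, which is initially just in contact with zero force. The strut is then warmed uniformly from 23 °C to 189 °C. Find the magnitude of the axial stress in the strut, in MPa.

If the spring were absent the strut would lengthen by αΔT L = 16.1×10⁻⁶ × 166 × 1350 = 3.608 mm.
With a force P in the spring, the elastic change of the strut is PL/(AE) and that of the spring is P/k; compatibility requires their sum to equal δ_free.
P [ L/(AE) + 1/k ] = δ_free → P [ 1350/(1775×196×10³) + 1/(40×10³) ] = 3.608.
P = 3.608 / 2.888×10⁻⁵ = 124900 N.
σ = P/A = 124900/1775 = 70.38 MPa.

σ ≈ 70.4 MPa (compressive)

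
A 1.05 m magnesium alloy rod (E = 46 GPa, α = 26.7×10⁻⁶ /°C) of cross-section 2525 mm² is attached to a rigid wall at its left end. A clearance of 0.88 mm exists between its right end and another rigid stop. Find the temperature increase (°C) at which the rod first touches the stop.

Contact occurs when the free expansion equals the gap: αΔT L = 0.88 mm.
So ΔT = g/(αL) = 0.88/(26.7×10⁻⁶ × 1050) = 31.39 °C.

ΔT ≈ 31.4 °C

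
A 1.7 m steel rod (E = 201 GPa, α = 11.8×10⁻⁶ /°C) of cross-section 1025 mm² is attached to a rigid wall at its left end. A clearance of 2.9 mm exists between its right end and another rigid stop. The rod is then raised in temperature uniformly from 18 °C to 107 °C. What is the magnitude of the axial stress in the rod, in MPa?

σ ≈ 0 MPa

If the wall were absent the rod would grow by αΔT L = 11.8×10⁻⁶ × 89 × 1700 = 1.785 mm.
This is smaller than the 2.9 mm clearance, so the rod expands freely without reaching the stop — the stress is zero.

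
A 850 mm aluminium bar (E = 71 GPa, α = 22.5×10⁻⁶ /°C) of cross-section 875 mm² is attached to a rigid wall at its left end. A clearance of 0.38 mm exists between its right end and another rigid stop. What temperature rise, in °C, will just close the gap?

The gap closes when αΔT L = 0.38 mm, since the bar is still unstressed at that instant.
So ΔT = g/(αL) = 0.38/(22.5×10⁻⁶ × 850) = 19.87 °C.

ΔT ≈ 19.9 °C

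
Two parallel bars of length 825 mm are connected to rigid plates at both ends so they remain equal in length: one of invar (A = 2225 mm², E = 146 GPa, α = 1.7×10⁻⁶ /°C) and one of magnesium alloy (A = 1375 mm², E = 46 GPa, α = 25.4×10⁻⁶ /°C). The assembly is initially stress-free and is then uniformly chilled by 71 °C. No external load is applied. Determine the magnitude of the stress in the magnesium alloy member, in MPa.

σ ≈ 64.8 MPa (tensile)

Equilibrium of a rigid end plate with no external load gives equal and opposite internal forces ±P in the two members. Since α_{magnesium alloy} > α_{invar}, cooling drives the magnesium alloy into tension and the invar into compression.
Setting the final lengths equal and cancelling L: (α₁ − α₂)ΔT = P/(A₁E₁) + P/(A₂E₂).
|α₁ − α₂|·ΔT = 23.7×10⁻⁶ × 71 = 0.001683.
1/(A₁E₁) + 1/(A₂E₂) = 1/(2225×146×10³) + 1/(1375×46×10³) = 1.889×10⁻⁸ N⁻¹.
P = 0.001683 / 1.889×10⁻⁸ = 89090 N = 89.09 kN.
σ_{magnesium alloy} = P/A₂ = 89090/1375 = 64.79 MPa, tensile.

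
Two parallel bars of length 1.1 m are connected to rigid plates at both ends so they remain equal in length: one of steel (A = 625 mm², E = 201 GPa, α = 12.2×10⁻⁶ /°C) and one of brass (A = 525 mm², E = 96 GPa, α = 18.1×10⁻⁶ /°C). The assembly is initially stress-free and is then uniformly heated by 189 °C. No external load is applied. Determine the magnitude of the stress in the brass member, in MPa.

The brass has the larger α, so on heating it would change length more than the steel if both were free. The rigid plates force a common final length, so the brass is put into compression and the steel into tension, with equal and opposite forces P (no external load).
Compatibility of the two members (thermal + elastic change equal): (α₁ − α₂)ΔT = P·[1/(A₁E₁) + 1/(A₂E₂)].
|α₁ − α₂|·ΔT = 5.9×10⁻⁶ × 189 = 0.001115.
1/(A₁E₁) + 1/(A₂E₂) = 1/(625×201×10³) + 1/(525×96×10³) = 2.78×10⁻⁸ N⁻¹.
P = 0.001115 / 2.78×10⁻⁸ = 40110 N = 40.11 kN.
σ_{brass} = P/A₂ = 40110/525 = 76.4 MPa, compressive.

σ ≈ 76.4 MPa (compressive)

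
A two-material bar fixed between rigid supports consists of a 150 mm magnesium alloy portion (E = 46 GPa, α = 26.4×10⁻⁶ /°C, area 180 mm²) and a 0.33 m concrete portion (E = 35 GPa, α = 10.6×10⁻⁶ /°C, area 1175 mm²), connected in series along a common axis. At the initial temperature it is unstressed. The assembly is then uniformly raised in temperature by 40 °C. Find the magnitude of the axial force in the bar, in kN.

If the supports were absent, the total length change would be Σ αᵢΔT Lᵢ = 26.4×10⁻⁶×40×150 + 10.6×10⁻⁶×40×330 = 0.2983 mm.
Since the ends are fixed, an axial force P builds up, equal in every segment, with P · Σ Lᵢ/(AᵢEᵢ) = δ_free.
Σ Lᵢ/(AᵢEᵢ) = 150/(180×46×10³) + 330/(1175×35×10³) = 2.614×10⁻⁵ mm/N.
So P = 0.2983 / 2.614×10⁻⁵ = 11.41 kN, compressive.

P ≈ 11.4 kN (compressive)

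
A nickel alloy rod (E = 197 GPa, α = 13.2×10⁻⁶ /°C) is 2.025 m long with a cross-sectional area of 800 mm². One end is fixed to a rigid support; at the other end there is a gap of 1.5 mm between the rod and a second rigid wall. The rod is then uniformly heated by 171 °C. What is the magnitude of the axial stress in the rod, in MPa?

σ ≈ 299 MPa (compressive)

If the wall were absent the rod would grow by αΔT L = 13.2×10⁻⁶ × 171 × 2025 = 4.571 mm.
After closing the 1.5 mm clearance, 4.571 − 1.5 = 3.071 mm of expansion remains to be suppressed by the wall.
Compatibility: PL/(AE) = 3.071 mm, so σ = P/A = E × (3.071/2025) = 298.7 MPa.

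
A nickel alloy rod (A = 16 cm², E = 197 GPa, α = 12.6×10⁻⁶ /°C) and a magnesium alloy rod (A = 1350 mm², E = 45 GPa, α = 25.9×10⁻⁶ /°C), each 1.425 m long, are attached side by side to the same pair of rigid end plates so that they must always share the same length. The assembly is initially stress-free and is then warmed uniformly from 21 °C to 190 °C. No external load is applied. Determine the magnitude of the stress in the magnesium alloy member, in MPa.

σ ≈ 84.8 MPa (compressive)

The magnesium alloy has the larger α, so on heating it would change length more than the nickel alloy if both were free. The rigid plates force a common final length, so the magnesium alloy is put into compression and the nickel alloy into tension, with equal and opposite forces P (no external load).
Compatibility of the two members (thermal + elastic change equal): (α₁ − α₂)ΔT = P·[1/(A₁E₁) + 1/(A₂E₂)].
|α₁ − α₂|·ΔT = 13.3×10⁻⁶ × 169 = 0.002248.
1/(A₁E₁) + 1/(A₂E₂) = 1/(1600×197×10³) + 1/(1350×45×10³) = 1.963×10⁻⁸ N⁻¹.
So P = 0.002248 / 1.963×10⁻⁸ = 114.5 kN.
σ_{magnesium alloy} = P/A₂ = 114500/1350 = 84.8 MPa, compressive.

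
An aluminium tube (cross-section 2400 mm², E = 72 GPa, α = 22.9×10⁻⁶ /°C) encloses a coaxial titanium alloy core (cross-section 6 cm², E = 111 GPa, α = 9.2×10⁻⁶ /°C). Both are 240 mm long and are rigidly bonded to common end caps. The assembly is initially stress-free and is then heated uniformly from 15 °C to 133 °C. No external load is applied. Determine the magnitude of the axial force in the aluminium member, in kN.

Both members must finish at the same length. With the larger α, the aluminium tends to over-expand; the plates restrain it, putting the aluminium in compression and the titanium alloy in tension. With no external load the two internal forces are equal and opposite, magnitude P.
Setting the final lengths equal and cancelling L: (α₁ − α₂)ΔT = P/(A₁E₁) + P/(A₂E₂).
|α₁ − α₂|·ΔT = 13.7×10⁻⁶ × 118 = 0.001617.
1/(A₁E₁) + 1/(A₂E₂) = 1/(2400×72×10³) + 1/(600×111×10³) = 2.08×10⁻⁸ N⁻¹.
P = 0.001617 / 2.08×10⁻⁸ = 77710 N = 77.71 kN.

P ≈ 77.7 kN (compressive in the aluminium)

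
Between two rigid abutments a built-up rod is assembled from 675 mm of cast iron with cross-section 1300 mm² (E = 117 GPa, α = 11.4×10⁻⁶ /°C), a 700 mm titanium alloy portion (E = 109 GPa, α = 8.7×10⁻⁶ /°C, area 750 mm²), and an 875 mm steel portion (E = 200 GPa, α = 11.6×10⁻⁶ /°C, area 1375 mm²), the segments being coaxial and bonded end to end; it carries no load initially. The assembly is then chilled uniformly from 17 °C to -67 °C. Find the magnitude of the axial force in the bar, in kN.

If the supports were absent, the total length change would be Σ αᵢΔT Lᵢ = 11.4×10⁻⁶×84×675 + 8.7×10⁻⁶×84×700 + 11.6×10⁻⁶×84×875 = 2.011 mm.
The walls prevent any net length change, so an axial force P (same in every segment) develops. Compatibility: P · Σ Lᵢ/(AᵢEᵢ) = δ_free.
The series flexibility is Σ Lᵢ/(AᵢEᵢ) = 675/(1300×117×10³) + 700/(750×109×10³) + 875/(1375×200×10³) = 1.618×10⁻⁵ mm/N.
So P = 2.011 / 1.618×10⁻⁵ = 124.2 kN, tensile.

P ≈ 124 kN (tensile)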